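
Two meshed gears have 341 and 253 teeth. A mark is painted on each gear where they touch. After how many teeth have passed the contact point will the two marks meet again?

7843 teeth

The first simultaneous occurrence is after LCM of the individual periods.
341 = 11 × 31
253 = 11 × 23
LCM(341, 253) = 11 × 23 × 31 = 7843.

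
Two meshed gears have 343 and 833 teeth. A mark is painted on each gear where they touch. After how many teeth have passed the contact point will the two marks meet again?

They coincide at every common multiple of the periods; the first is the LCM.
343 = 7^3
833 = 7^2 × 17
LCM(343, 833) = 7^3 × 17 = 5831.

5831 teeth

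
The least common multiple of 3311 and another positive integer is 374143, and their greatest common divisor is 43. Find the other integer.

gcd × lcm = product of the two integers, so the other integer is (43 × 374143) / 3311 = 4859.

4859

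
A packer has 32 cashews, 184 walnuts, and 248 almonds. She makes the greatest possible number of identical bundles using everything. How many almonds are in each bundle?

31

Number of bundles = gcd(32, 184, 248).
32 = 2^5
184 = 2^3 × 23
248 = 2^3 × 31
gcd(32, 184, 248) = 2^3 = 8.
almonds per bundle = 248 / 8 = 31.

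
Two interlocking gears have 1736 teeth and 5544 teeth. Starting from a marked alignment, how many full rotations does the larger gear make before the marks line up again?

31 rotations

All finish a whole number of cycles simultaneously at t = LCM of the periods.
1736 = 2^3 × 7 × 31
5544 = 2^3 × 3^2 × 7 × 11
LCM(1736, 5544) = 2^3 × 3^2 × 7 × 11 × 31 = 171864.
Rotations for period 5544: 171864 / 5544 = 31.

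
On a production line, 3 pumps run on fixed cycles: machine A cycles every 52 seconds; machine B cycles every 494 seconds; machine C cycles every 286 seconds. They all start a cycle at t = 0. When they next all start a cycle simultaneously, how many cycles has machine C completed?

The first common completion time is the LCM of the periods.
52 = 2^2 × 13
494 = 2 × 13 × 19
286 = 2 × 11 × 13
LCM(52, 494, 286) = 2^2 × 11 × 13 × 19 = 10868.
Cycles for period 286: 10868 / 286 = 38.

38 cycles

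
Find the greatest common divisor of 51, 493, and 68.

51 = 3 × 17
493 = 17 × 29
68 = 2^2 × 17
gcd(51, 493, 68) = 17.

17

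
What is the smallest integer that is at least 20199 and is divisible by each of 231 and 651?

21483

The integer must be a common multiple of 231 and 651, so a multiple of their LCM.
231 = 3 × 7 × 11
651 = 3 × 7 × 31
LCM(231, 651) = 3 × 7 × 11 × 31 = 7161.
Smallest multiple of 7161 that is ≥ 20199: ⌈20199/7161⌉ × 7161 = 3 × 7161 = 21483.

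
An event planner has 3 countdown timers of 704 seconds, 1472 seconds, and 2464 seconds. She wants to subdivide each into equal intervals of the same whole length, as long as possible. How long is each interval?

The interval must divide each timer length; the longest such is the gcd.
704 = 2^6 × 11
1472 = 2^6 × 23
2464 = 2^5 × 7 × 11
gcd(704, 1472, 2464) = 2^5 = 32.

32 seconds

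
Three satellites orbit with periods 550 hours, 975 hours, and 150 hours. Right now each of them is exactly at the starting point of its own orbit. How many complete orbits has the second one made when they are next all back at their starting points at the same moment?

The first common completion time is the LCM of the periods.
550 = 2 × 5^2 × 11
975 = 3 × 5^2 × 13
150 = 2 × 3 × 5^2
LCM(550, 975, 150) = 2 × 3 × 5^2 × 11 × 13 = 21450.
Orbits for period 975: 21450 / 975 = 22.

22 orbits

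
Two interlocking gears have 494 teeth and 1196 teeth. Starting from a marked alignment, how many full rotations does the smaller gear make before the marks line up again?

They are all back at their starting positions together after one LCM of the periods.
494 = 2 × 13 × 19
1196 = 2^2 × 13 × 23
LCM(494, 1196) = 2^2 × 13 × 19 × 23 = 22724.
Rotations for period 494: 22724 / 494 = 46.

46 rotations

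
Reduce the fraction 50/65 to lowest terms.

50 = 2 × 5^2
65 = 5 × 13
gcd(50, 65) = 5.
Divide numerator and denominator by 5: 50/65 = 10/13.

10/13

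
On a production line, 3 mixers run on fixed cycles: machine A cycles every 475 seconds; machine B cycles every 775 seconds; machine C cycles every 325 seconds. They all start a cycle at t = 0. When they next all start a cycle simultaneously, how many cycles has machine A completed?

403 cycles

They are all back at their starting positions together after one LCM of the periods.
475 = 5^2 × 19
775 = 5^2 × 31
325 = 5^2 × 13
LCM(475, 775, 325) = 5^2 × 13 × 19 × 31 = 191425.
Cycles for period 475: 191425 / 475 = 403.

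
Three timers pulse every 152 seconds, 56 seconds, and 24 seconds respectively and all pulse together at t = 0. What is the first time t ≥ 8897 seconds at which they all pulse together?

Joint pulses occur at multiples of LCM(152, 56, 24).
152 = 2^3 × 19
56 = 2^3 × 7
24 = 2^3 × 3
LCM(152, 56, 24) = 2^3 × 3 × 7 × 19 = 3192.
Smallest multiple of 3192 that is ≥ 8897: ⌈8897/3192⌉ × 3192 = 3 × 3192 = 9576.

9576 seconds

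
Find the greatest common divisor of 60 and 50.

60 = 2^2 × 3 × 5
50 = 2 × 5^2
gcd(60, 50) = 2 × 5 = 10.

10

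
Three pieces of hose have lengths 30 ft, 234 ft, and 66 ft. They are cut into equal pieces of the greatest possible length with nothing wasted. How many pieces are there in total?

Piece length = gcd(30, 234, 66).
30 = 2 × 3 × 5
234 = 2 × 3^2 × 13
66 = 2 × 3 × 11
gcd(30, 234, 66) = 2 × 3 = 6.
Total pieces = 30/6 + 234/6 + 66/6 = 5 + 39 + 11 = 55.

55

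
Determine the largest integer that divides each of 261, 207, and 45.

9

261 = 3^2 × 29
207 = 3^2 × 23
45 = 3^2 × 5
gcd(261, 207, 45) = 3^2 = 9.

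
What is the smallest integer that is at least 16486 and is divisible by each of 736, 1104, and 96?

17664

The integer must be a common multiple of 736, 1104, and 96, so a multiple of their LCM.
736 = 2^5 × 23
1104 = 2^4 × 3 × 23
96 = 2^5 × 3
LCM(736, 1104, 96) = 2^5 × 3 × 23 = 2208.
Smallest multiple of 2208 that is ≥ 16486: ⌈16486/2208⌉ × 2208 = 8 × 2208 = 17664.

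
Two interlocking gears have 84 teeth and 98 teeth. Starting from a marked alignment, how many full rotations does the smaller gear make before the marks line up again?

7 rotations

All finish a whole number of cycles simultaneously at t = LCM of the periods.
84 = 2^2 × 3 × 7
98 = 2 × 7^2
LCM(84, 98) = 2^2 × 3 × 7^2 = 588.
Rotations for period 84: 588 / 84 = 7.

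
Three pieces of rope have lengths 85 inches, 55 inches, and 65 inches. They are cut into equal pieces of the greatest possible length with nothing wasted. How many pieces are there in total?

Piece length = gcd(85, 55, 65).
85 = 5 × 17
55 = 5 × 11
65 = 5 × 13
gcd(85, 55, 65) = 5.
Total pieces = 85/5 + 55/5 + 65/5 = 17 + 11 + 13 = 41.

41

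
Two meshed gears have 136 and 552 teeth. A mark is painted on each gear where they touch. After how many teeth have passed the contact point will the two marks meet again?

9384 teeth

They coincide at every common multiple of the periods; the first is the LCM.
136 = 2^3 × 17
552 = 2^3 × 3 × 23
LCM(136, 552) = 2^3 × 3 × 17 × 23 = 9384.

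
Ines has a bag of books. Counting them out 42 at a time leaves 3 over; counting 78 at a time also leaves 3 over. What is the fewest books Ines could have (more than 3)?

549

N − 3 must be a common multiple of 42 and 78.
42 = 2 × 3 × 7
78 = 2 × 3 × 13
LCM(42, 78) = 2 × 3 × 7 × 13 = 546.
Smallest N > 3 is LCM + 3 = 546 + 3 = 549.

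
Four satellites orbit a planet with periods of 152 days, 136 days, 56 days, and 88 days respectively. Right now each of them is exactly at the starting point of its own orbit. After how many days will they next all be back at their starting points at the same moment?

198968 days

We need the least common multiple of the intervals.
152 = 2^3 × 19
136 = 2^3 × 17
56 = 2^3 × 7
88 = 2^3 × 11
LCM(152, 136, 56, 88) = 2^3 × 7 × 11 × 17 × 19 = 198968.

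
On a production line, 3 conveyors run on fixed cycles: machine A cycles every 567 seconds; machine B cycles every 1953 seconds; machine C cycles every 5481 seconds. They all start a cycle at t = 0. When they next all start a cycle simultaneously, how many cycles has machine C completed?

The first common completion time is the LCM of the periods.
567 = 3^4 × 7
1953 = 3^2 × 7 × 31
5481 = 3^3 × 7 × 29
LCM(567, 1953, 5481) = 3^4 × 7 × 29 × 31 = 509733.
Cycles for period 5481: 509733 / 5481 = 93.

93 cycles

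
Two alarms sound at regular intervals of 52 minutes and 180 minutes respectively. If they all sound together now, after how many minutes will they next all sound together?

2340 minutes

They coincide at every common multiple of the periods; the first is the LCM.
52 = 2^2 × 13
180 = 2^2 × 3^2 × 5
LCM(52, 180) = 2^2 × 3^2 × 5 × 13 = 2340.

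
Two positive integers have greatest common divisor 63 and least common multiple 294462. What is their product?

18551106

For any two positive integers, gcd × lcm = product = 63 × 294462 = 18551106.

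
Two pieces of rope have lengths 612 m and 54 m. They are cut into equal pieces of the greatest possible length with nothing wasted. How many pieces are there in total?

37

Piece length = gcd(612, 54).
612 = 2^2 × 3^2 × 17
54 = 2 × 3^3
gcd(612, 54) = 2 × 3^2 = 18.
Total pieces = 612/18 + 54/18 = 34 + 3 = 37.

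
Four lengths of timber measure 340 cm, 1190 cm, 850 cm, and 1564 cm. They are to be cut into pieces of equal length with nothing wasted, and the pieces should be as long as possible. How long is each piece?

The greatest length dividing all of 340, 1190, 850, and 1564 is their gcd.
340 = 2^2 × 5 × 17
1190 = 2 × 5 × 7 × 17
850 = 2 × 5^2 × 17
1564 = 2^2 × 17 × 23
gcd(340, 1190, 850, 1564) = 2 × 17 = 34.

34 cm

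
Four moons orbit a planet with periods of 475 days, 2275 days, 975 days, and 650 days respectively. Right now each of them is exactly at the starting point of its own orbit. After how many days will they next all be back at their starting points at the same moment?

We need the least common multiple of the intervals.
475 = 5^2 × 19
2275 = 5^2 × 7 × 13
975 = 3 × 5^2 × 13
650 = 2 × 5^2 × 13
LCM(475, 2275, 975, 650) = 2 × 3 × 5^2 × 7 × 13 × 19 = 259350.

259350 days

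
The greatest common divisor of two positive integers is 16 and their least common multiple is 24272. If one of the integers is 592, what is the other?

For two integers, gcd × lcm = product, so the other is (16 × 24272) / 592 = 388352 / 592 = 656.

656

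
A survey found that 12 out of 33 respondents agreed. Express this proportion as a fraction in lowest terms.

12 = 2^2 × 3
33 = 3 × 11
gcd(12, 33) = 3.
Divide numerator and denominator by 3: 12/33 = 4/11.

4/11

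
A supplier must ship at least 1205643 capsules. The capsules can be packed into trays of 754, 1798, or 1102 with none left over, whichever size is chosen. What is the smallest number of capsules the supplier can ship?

The number of capsules must be a common multiple of 754, 1798, and 1102, so a multiple of their LCM.
754 = 2 × 13 × 29
1798 = 2 × 29 × 31
1102 = 2 × 19 × 29
LCM(754, 1798, 1102) = 2 × 13 × 19 × 29 × 31 = 444106.
Smallest multiple of 444106 that is ≥ 1205643: ⌈1205643/444106⌉ × 444106 = 3 × 444106 = 1332318.

1332318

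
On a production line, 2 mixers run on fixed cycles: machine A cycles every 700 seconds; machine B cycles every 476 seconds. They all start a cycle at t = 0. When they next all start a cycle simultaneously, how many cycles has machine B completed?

The first common completion time is the LCM of the periods.
700 = 2^2 × 5^2 × 7
476 = 2^2 × 7 × 17
LCM(700, 476) = 2^2 × 5^2 × 7 × 17 = 11900.
Cycles for period 476: 11900 / 476 = 25.

25 cycles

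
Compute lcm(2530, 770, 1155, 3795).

2530 = 2 × 5 × 11 × 23
770 = 2 × 5 × 7 × 11
1155 = 3 × 5 × 7 × 11
3795 = 3 × 5 × 11 × 23
LCM(2530, 770, 1155, 3795) = 2 × 3 × 5 × 7 × 11 × 23 = 53130.

53130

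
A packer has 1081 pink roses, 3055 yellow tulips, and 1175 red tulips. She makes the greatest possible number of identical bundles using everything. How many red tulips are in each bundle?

25

Number of bundles = gcd(1081, 3055, 1175).
1081 = 23 × 47
3055 = 5 × 13 × 47
1175 = 5^2 × 47
gcd(1081, 3055, 1175) = 47.
red tulips per bundle = 1175 / 47 = 25.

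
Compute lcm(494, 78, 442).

25194

494 = 2 × 13 × 19
78 = 2 × 3 × 13
442 = 2 × 13 × 17
LCM(494, 78, 442) = 2 × 3 × 13 × 17 × 19 = 25194.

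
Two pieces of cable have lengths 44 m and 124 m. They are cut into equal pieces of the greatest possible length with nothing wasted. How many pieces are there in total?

42

Piece length = gcd(44, 124).
44 = 2^2 × 11
124 = 2^2 × 31
gcd(44, 124) = 2^2 = 4.
Total pieces = 44/4 + 124/4 = 11 + 31 = 42.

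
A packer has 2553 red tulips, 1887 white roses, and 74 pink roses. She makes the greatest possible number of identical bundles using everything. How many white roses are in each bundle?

51

Number of bundles = gcd(2553, 1887, 74).
2553 = 3 × 23 × 37
1887 = 3 × 17 × 37
74 = 2 × 37
gcd(2553, 1887, 74) = 37.
white roses per bundle = 1887 / 37 = 51.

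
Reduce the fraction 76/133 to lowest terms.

76 = 2^2 × 19
133 = 7 × 19
gcd(76, 133) = 19.
Divide numerator and denominator by 19: 76/133 = 4/7.

4/7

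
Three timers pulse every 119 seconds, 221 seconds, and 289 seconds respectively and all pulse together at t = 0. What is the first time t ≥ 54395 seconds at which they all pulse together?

78897 seconds

Joint pulses occur at multiples of LCM(119, 221, 289).
119 = 7 × 17
221 = 13 × 17
289 = 17^2
LCM(119, 221, 289) = 7 × 13 × 17^2 = 26299.
Smallest multiple of 26299 that is ≥ 54395: ⌈54395/26299⌉ × 26299 = 3 × 26299 = 78897.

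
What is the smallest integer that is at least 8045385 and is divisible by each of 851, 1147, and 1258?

8072586

The integer must be a common multiple of 851, 1147, and 1258, so a multiple of their LCM.
851 = 23 × 37
1147 = 31 × 37
1258 = 2 × 17 × 37
LCM(851, 1147, 1258) = 2 × 17 × 23 × 31 × 37 = 896954.
Smallest multiple of 896954 that is ≥ 8045385: ⌈8045385/896954⌉ × 896954 = 9 × 896954 = 8072586.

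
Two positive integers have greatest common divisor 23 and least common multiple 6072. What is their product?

For any two positive integers, gcd × lcm = product = 23 × 6072 = 139656.

139656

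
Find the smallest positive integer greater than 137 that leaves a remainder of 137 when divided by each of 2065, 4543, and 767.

295432

N − 137 must be a common multiple of 2065, 4543, and 767.
2065 = 5 × 7 × 59
4543 = 7 × 11 × 59
767 = 13 × 59
LCM(2065, 4543, 767) = 5 × 7 × 11 × 13 × 59 = 295295.
Smallest N > 137 is LCM + 137 = 295295 + 137 = 295432.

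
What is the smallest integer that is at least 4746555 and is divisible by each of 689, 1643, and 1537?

The integer must be a common multiple of 689, 1643, and 1537, so a multiple of their LCM.
689 = 13 × 53
1643 = 31 × 53
1537 = 29 × 53
LCM(689, 1643, 1537) = 13 × 29 × 31 × 53 = 619411.
Smallest multiple of 619411 that is ≥ 4746555: ⌈4746555/619411⌉ × 619411 = 8 × 619411 = 4955288.

4955288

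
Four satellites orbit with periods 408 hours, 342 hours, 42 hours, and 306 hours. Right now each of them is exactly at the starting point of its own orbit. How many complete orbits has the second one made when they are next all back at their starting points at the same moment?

476 orbits

The first common completion time is the LCM of the periods.
408 = 2^3 × 3 × 17
342 = 2 × 3^2 × 19
42 = 2 × 3 × 7
306 = 2 × 3^2 × 17
LCM(408, 342, 42, 306) = 2^3 × 3^2 × 7 × 17 × 19 = 162792.
Orbits for period 342: 162792 / 342 = 476.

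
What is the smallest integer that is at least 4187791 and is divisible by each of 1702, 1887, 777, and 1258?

4253298

The integer must be a common multiple of 1702, 1887, 777, and 1258, so a multiple of their LCM.
1702 = 2 × 23 × 37
1887 = 3 × 17 × 37
777 = 3 × 7 × 37
1258 = 2 × 17 × 37
LCM(1702, 1887, 777, 1258) = 2 × 3 × 7 × 17 × 23 × 37 = 607614.
Smallest multiple of 607614 that is ≥ 4187791: ⌈4187791/607614⌉ × 607614 = 7 × 607614 = 4253298.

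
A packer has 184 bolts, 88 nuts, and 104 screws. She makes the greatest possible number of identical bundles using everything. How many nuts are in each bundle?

11

Number of bundles = gcd(184, 88, 104).
184 = 2^3 × 23
88 = 2^3 × 11
104 = 2^3 × 13
gcd(184, 88, 104) = 2^3 = 8.
nuts per bundle = 88 / 8 = 11.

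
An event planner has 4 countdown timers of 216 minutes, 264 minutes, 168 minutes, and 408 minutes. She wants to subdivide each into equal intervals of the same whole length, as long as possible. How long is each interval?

The interval must divide each timer length; the longest such is the gcd.
216 = 2^3 × 3^3
264 = 2^3 × 3 × 11
168 = 2^3 × 3 × 7
408 = 2^3 × 3 × 17
gcd(216, 264, 168, 408) = 2^3 × 3 = 24.

24 minutes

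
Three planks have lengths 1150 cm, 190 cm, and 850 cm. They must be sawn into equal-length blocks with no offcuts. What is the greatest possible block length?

10 cm

The block length must divide every plank, so the greatest is gcd(1150, 190, 850).
1150 = 2 × 5^2 × 23
190 = 2 × 5 × 19
850 = 2 × 5^2 × 17
gcd(1150, 190, 850) = 2 × 5 = 10.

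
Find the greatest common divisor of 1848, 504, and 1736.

1848 = 2^3 × 3 × 7 × 11
504 = 2^3 × 3^2 × 7
1736 = 2^3 × 7 × 31
gcd(1848, 504, 1736) = 2^3 × 7 = 56.

56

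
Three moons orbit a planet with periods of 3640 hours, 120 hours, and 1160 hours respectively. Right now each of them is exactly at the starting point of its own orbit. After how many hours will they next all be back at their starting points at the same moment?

316680 hours

The first simultaneous occurrence is after LCM of the individual periods.
3640 = 2^3 × 5 × 7 × 13
120 = 2^3 × 3 × 5
1160 = 2^3 × 5 × 29
LCM(3640, 120, 1160) = 2^3 × 3 × 5 × 7 × 13 × 29 = 316680.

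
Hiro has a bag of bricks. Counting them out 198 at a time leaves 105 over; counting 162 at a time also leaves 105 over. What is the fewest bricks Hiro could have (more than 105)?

N − 105 must be a common multiple of 198 and 162.
198 = 2 × 3^2 × 11
162 = 2 × 3^4
LCM(198, 162) = 2 × 3^4 × 11 = 1782.
Smallest N > 105 is LCM + 105 = 1782 + 105 = 1887.

1887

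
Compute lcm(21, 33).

231

21 = 3 × 7
33 = 3 × 11
LCM(21, 33) = 3 × 7 × 11 = 231.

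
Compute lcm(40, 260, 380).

9880

40 = 2^3 × 5
260 = 2^2 × 5 × 13
380 = 2^2 × 5 × 19
LCM(40, 260, 380) = 2^3 × 5 × 13 × 19 = 9880.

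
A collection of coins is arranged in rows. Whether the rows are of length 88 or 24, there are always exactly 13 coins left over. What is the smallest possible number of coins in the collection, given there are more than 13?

277

N − 13 must be a common multiple of 88 and 24.
88 = 2^3 × 11
24 = 2^3 × 3
LCM(88, 24) = 2^3 × 3 × 11 = 264.
Smallest N > 13 is LCM + 13 = 264 + 13 = 277.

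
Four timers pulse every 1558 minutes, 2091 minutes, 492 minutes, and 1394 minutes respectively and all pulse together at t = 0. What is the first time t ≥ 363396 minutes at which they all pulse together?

Joint pulses occur at multiples of LCM(1558, 2091, 492, 1394).
1558 = 2 × 19 × 41
2091 = 3 × 17 × 41
492 = 2^2 × 3 × 41
1394 = 2 × 17 × 41
LCM(1558, 2091, 492, 1394) = 2^2 × 3 × 17 × 19 × 41 = 158916.
Smallest multiple of 158916 that is ≥ 363396: ⌈363396/158916⌉ × 158916 = 3 × 158916 = 476748.

476748 minutes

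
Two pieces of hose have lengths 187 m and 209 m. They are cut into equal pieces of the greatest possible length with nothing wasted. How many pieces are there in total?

36

Piece length = gcd(187, 209).
187 = 11 × 17
209 = 11 × 19
gcd(187, 209) = 11.
Total pieces = 187/11 + 209/11 = 17 + 19 = 36.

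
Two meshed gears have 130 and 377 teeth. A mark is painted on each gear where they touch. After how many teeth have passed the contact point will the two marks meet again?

They coincide at every common multiple of the periods; the first is the LCM.
130 = 2 × 5 × 13
377 = 13 × 29
LCM(130, 377) = 2 × 5 × 13 × 29 = 3770.

3770 teeth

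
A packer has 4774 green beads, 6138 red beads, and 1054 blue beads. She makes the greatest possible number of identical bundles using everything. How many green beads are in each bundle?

Number of bundles = gcd(4774, 6138, 1054).
4774 = 2 × 7 × 11 × 31
6138 = 2 × 3^2 × 11 × 31
1054 = 2 × 17 × 31
gcd(4774, 6138, 1054) = 2 × 31 = 62.
green beads per bundle = 4774 / 62 = 77.

77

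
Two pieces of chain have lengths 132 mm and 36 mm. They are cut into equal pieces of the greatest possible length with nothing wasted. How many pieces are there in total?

14

Piece length = gcd(132, 36).
132 = 2^2 × 3 × 11
36 = 2^2 × 3^2
gcd(132, 36) = 2^2 × 3 = 12.
Total pieces = 132/12 + 36/12 = 11 + 3 = 14.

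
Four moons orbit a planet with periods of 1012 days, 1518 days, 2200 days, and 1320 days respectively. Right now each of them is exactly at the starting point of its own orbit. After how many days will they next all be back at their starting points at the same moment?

The first simultaneous occurrence is after LCM of the individual periods.
1012 = 2^2 × 11 × 23
1518 = 2 × 3 × 11 × 23
2200 = 2^3 × 5^2 × 11
1320 = 2^3 × 3 × 5 × 11
LCM(1012, 1518, 2200, 1320) = 2^3 × 3 × 5^2 × 11 × 23 = 151800.

151800 days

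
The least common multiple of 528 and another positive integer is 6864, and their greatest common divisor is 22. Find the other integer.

286

gcd × lcm = product of the two integers, so the other integer is (22 × 6864) / 528 = 286.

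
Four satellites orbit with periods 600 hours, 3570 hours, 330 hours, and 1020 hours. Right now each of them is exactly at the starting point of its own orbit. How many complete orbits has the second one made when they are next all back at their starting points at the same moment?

They are all back at their starting positions together after one LCM of the periods.
600 = 2^3 × 3 × 5^2
3570 = 2 × 3 × 5 × 7 × 17
330 = 2 × 3 × 5 × 11
1020 = 2^2 × 3 × 5 × 17
LCM(600, 3570, 330, 1020) = 2^3 × 3 × 5^2 × 7 × 11 × 17 = 785400.
Orbits for period 3570: 785400 / 3570 = 220.

220 orbits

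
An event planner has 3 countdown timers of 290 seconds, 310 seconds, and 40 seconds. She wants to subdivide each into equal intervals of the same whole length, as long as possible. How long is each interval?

The interval must divide each timer length; the longest such is the gcd.
290 = 2 × 5 × 29
310 = 2 × 5 × 31
40 = 2^3 × 5
gcd(290, 310, 40) = 2 × 5 = 10.

10 seconds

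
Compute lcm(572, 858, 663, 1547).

204204

572 = 2^2 × 11 × 13
858 = 2 × 3 × 11 × 13
663 = 3 × 13 × 17
1547 = 7 × 13 × 17
LCM(572, 858, 663, 1547) = 2^2 × 3 × 7 × 11 × 13 × 17 = 204204.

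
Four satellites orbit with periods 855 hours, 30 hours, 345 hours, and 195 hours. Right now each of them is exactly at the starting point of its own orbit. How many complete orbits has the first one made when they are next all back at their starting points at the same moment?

598 orbits

They are all back at their starting positions together after one LCM of the periods.
855 = 3^2 × 5 × 19
30 = 2 × 3 × 5
345 = 3 × 5 × 23
195 = 3 × 5 × 13
LCM(855, 30, 345, 195) = 2 × 3^2 × 5 × 13 × 19 × 23 = 511290.
Orbits for period 855: 511290 / 855 = 598.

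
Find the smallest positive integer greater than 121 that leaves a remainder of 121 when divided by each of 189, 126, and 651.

N − 121 must be a common multiple of 189, 126, and 651.
189 = 3^3 × 7
126 = 2 × 3^2 × 7
651 = 3 × 7 × 31
LCM(189, 126, 651) = 2 × 3^3 × 7 × 31 = 11718.
Smallest N > 121 is LCM + 121 = 11718 + 121 = 11839.

11839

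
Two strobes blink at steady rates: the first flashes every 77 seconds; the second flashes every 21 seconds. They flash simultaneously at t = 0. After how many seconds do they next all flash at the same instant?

The first simultaneous occurrence is after LCM of the individual periods.
77 = 7 × 11
21 = 3 × 7
LCM(77, 21) = 3 × 7 × 11 = 231.

231 seconds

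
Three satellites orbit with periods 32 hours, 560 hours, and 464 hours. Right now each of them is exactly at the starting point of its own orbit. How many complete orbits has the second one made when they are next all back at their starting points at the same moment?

58 orbits

The first common completion time is the LCM of the periods.
32 = 2^5
560 = 2^4 × 5 × 7
464 = 2^4 × 29
LCM(32, 560, 464) = 2^5 × 5 × 7 × 29 = 32480.
Orbits for period 560: 32480 / 560 = 58.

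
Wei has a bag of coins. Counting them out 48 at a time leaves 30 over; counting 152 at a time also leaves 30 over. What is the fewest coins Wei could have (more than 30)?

N − 30 must be a common multiple of 48 and 152.
48 = 2^4 × 3
152 = 2^3 × 19
LCM(48, 152) = 2^4 × 3 × 19 = 912.
Smallest N > 30 is LCM + 30 = 912 + 30 = 942.

942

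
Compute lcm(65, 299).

65 = 5 × 13
299 = 13 × 23
LCM(65, 299) = 5 × 13 × 23 = 1495.

1495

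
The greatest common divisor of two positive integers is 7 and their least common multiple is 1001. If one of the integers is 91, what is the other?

77

For two integers, gcd × lcm = product, so the other is (7 × 1001) / 91 = 7007 / 91 = 77.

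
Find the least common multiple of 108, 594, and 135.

108 = 2^2 × 3^3
594 = 2 × 3^3 × 11
135 = 3^3 × 5
LCM(108, 594, 135) = 2^2 × 3^3 × 5 × 11 = 5940.

5940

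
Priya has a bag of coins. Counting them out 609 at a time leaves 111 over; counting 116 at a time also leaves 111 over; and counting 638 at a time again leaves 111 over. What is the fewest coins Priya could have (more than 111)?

26907

N − 111 must be a common multiple of 609, 116, and 638.
609 = 3 × 7 × 29
116 = 2^2 × 29
638 = 2 × 11 × 29
LCM(609, 116, 638) = 2^2 × 3 × 7 × 11 × 29 = 26796.
Smallest N > 111 is LCM + 111 = 26796 + 111 = 26907.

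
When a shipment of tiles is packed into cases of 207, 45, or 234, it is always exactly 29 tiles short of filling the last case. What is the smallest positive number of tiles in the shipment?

26881

Being 29 short of a full case of size k means N ≡ −29 (mod k), i.e. N + 29 is a multiple of each size.
207 = 3^2 × 23
45 = 3^2 × 5
234 = 2 × 3^2 × 13
LCM(207, 45, 234) = 2 × 3^2 × 5 × 13 × 23 = 26910.
Smallest positive N is 26910 − 29 = 26881.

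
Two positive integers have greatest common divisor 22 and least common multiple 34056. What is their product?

For any two positive integers, gcd × lcm = product = 22 × 34056 = 749232.

749232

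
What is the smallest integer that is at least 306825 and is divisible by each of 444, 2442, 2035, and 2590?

The integer must be a common multiple of 444, 2442, 2035, and 2590, so a multiple of their LCM.
444 = 2^2 × 3 × 37
2442 = 2 × 3 × 11 × 37
2035 = 5 × 11 × 37
2590 = 2 × 5 × 7 × 37
LCM(444, 2442, 2035, 2590) = 2^2 × 3 × 5 × 7 × 11 × 37 = 170940.
Smallest multiple of 170940 that is ≥ 306825: ⌈306825/170940⌉ × 170940 = 2 × 170940 = 341880.

341880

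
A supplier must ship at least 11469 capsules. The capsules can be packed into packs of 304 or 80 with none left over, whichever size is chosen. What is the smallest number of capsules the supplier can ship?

The number of capsules must be a common multiple of 304 and 80, so a multiple of their LCM.
304 = 2^4 × 19
80 = 2^4 × 5
LCM(304, 80) = 2^4 × 5 × 19 = 1520.
Smallest multiple of 1520 that is ≥ 11469: ⌈11469/1520⌉ × 1520 = 8 × 1520 = 12160.

12160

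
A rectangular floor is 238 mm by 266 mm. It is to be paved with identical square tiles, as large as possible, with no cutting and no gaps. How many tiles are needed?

Tile side = gcd(238, 266).
238 = 2 × 7 × 17
266 = 2 × 7 × 19
gcd(238, 266) = 2 × 7 = 14.
Tiles: (238/14) × (266/14) = 17 × 19 = 323.

323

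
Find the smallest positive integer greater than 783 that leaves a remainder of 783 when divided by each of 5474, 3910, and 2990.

N − 783 must be a common multiple of 5474, 3910, and 2990.
5474 = 2 × 7 × 17 × 23
3910 = 2 × 5 × 17 × 23
2990 = 2 × 5 × 13 × 23
LCM(5474, 3910, 2990) = 2 × 5 × 7 × 13 × 17 × 23 = 355810.
Smallest N > 783 is LCM + 783 = 355810 + 783 = 356593.

356593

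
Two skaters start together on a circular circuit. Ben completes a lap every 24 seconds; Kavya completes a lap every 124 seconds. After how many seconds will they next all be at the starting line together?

744 seconds

They coincide at every common multiple of the periods; the first is the LCM.
24 = 2^3 × 3
124 = 2^2 × 31
LCM(24, 124) = 2^3 × 3 × 31 = 744.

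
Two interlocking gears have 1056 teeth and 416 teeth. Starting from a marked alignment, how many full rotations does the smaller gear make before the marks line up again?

33 rotations

All finish a whole number of cycles simultaneously at t = LCM of the periods.
1056 = 2^5 × 3 × 11
416 = 2^5 × 13
LCM(1056, 416) = 2^5 × 3 × 11 × 13 = 13728.
Rotations for period 416: 13728 / 416 = 33.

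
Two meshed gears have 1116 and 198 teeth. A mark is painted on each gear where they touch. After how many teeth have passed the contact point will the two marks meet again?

They coincide at every common multiple of the periods; the first is the LCM.
1116 = 2^2 × 3^2 × 31
198 = 2 × 3^2 × 11
LCM(1116, 198) = 2^2 × 3^2 × 11 × 31 = 12276.

12276 teeth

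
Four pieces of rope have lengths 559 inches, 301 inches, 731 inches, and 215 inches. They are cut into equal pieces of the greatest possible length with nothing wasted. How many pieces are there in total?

Piece length = gcd(559, 301, 731, 215).
559 = 13 × 43
301 = 7 × 43
731 = 17 × 43
215 = 5 × 43
gcd(559, 301, 731, 215) = 43.
Total pieces = 559/43 + 301/43 + 731/43 + 215/43 = 13 + 7 + 17 + 5 = 42.

42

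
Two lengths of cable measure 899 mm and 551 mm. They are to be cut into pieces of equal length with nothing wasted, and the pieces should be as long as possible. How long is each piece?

Each piece length must divide every original length, so the longest possible is gcd(899, 551).
899 = 29 × 31
551 = 19 × 29
gcd(899, 551) = 29.

29 mm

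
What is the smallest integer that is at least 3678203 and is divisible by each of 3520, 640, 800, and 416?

The integer must be a common multiple of 3520, 640, 800, and 416, so a multiple of their LCM.
3520 = 2^6 × 5 × 11
640 = 2^7 × 5
800 = 2^5 × 5^2
416 = 2^5 × 13
LCM(3520, 640, 800, 416) = 2^7 × 5^2 × 11 × 13 = 457600.
Smallest multiple of 457600 that is ≥ 3678203: ⌈3678203/457600⌉ × 457600 = 9 × 457600 = 4118400.

4118400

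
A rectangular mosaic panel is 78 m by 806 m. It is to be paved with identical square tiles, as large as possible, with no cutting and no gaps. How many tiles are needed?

93

Tile side = gcd(78, 806).
78 = 2 × 3 × 13
806 = 2 × 13 × 31
gcd(78, 806) = 2 × 13 = 26.
Tiles: (78/26) × (806/26) = 3 × 31 = 93.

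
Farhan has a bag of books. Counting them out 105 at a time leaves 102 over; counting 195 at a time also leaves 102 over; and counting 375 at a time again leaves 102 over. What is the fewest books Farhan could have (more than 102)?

N − 102 must be a common multiple of 105, 195, and 375.
105 = 3 × 5 × 7
195 = 3 × 5 × 13
375 = 3 × 5^3
LCM(105, 195, 375) = 3 × 5^3 × 7 × 13 = 34125.
Smallest N > 102 is LCM + 102 = 34125 + 102 = 34227.

34227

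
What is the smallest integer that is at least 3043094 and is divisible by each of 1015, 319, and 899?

3115035

The integer must be a common multiple of 1015, 319, and 899, so a multiple of their LCM.
1015 = 5 × 7 × 29
319 = 11 × 29
899 = 29 × 31
LCM(1015, 319, 899) = 5 × 7 × 11 × 29 × 31 = 346115.
Smallest multiple of 346115 that is ≥ 3043094: ⌈3043094/346115⌉ × 346115 = 9 × 346115 = 3115035.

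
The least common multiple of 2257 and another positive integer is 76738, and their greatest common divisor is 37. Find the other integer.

1258

gcd × lcm = product of the two integers, so the other integer is (37 × 76738) / 2257 = 1258.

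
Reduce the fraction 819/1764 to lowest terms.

13/28

819 = 3^2 × 7 × 13
1764 = 2^2 × 3^2 × 7^2
gcd(819, 1764) = 3^2 × 7 = 63.
Divide numerator and denominator by 63: 819/1764 = 13/28.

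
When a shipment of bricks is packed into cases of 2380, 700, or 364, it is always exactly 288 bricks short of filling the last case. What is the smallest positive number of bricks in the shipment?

Being 288 short of a full case of size k means N ≡ −288 (mod k), i.e. N + 288 is a multiple of each size.
2380 = 2^2 × 5 × 7 × 17
700 = 2^2 × 5^2 × 7
364 = 2^2 × 7 × 13
LCM(2380, 700, 364) = 2^2 × 5^2 × 7 × 13 × 17 = 154700.
Smallest positive N is 154700 − 288 = 154412.

154412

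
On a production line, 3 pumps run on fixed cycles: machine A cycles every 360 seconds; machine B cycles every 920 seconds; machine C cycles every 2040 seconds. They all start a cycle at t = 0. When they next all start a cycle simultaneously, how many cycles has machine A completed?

391 cycles

The first common completion time is the LCM of the periods.
360 = 2^3 × 3^2 × 5
920 = 2^3 × 5 × 23
2040 = 2^3 × 3 × 5 × 17
LCM(360, 920, 2040) = 2^3 × 3^2 × 5 × 17 × 23 = 140760.
Cycles for period 360: 140760 / 360 = 391.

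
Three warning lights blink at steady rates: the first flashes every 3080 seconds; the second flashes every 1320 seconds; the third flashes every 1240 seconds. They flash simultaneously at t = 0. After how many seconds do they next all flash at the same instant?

286440 seconds

The first simultaneous occurrence is after LCM of the individual periods.
3080 = 2^3 × 5 × 7 × 11
1320 = 2^3 × 3 × 5 × 11
1240 = 2^3 × 5 × 31
LCM(3080, 1320, 1240) = 2^3 × 3 × 5 × 7 × 11 × 31 = 286440.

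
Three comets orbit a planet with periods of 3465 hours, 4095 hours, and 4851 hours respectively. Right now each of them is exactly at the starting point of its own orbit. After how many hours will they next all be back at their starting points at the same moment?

The first simultaneous occurrence is after LCM of the individual periods.
3465 = 3^2 × 5 × 7 × 11
4095 = 3^2 × 5 × 7 × 13
4851 = 3^2 × 7^2 × 11
LCM(3465, 4095, 4851) = 3^2 × 5 × 7^2 × 11 × 13 = 315315.

315315 hours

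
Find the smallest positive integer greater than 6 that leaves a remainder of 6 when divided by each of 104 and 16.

N − 6 must be a common multiple of 104 and 16.
104 = 2^3 × 13
16 = 2^4
LCM(104, 16) = 2^4 × 13 = 208.
Smallest N > 6 is LCM + 6 = 208 + 6 = 214.

214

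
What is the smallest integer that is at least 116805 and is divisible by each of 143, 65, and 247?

122265

The integer must be a common multiple of 143, 65, and 247, so a multiple of their LCM.
143 = 11 × 13
65 = 5 × 13
247 = 13 × 19
LCM(143, 65, 247) = 5 × 11 × 13 × 19 = 13585.
Smallest multiple of 13585 that is ≥ 116805: ⌈116805/13585⌉ × 13585 = 9 × 13585 = 122265.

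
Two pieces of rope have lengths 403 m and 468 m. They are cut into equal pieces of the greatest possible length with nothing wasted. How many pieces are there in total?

Piece length = gcd(403, 468).
403 = 13 × 31
468 = 2^2 × 3^2 × 13
gcd(403, 468) = 13.
Total pieces = 403/13 + 468/13 = 31 + 36 = 67.

67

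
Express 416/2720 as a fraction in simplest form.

416 = 2^5 × 13
2720 = 2^5 × 5 × 17
gcd(416, 2720) = 2^5 = 32.
Divide numerator and denominator by 32: 416/2720 = 13/85.

13/85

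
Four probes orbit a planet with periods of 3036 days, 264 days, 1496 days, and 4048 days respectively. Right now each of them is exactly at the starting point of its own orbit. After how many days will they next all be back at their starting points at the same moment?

They coincide at every common multiple of the periods; the first is the LCM.
3036 = 2^2 × 3 × 11 × 23
264 = 2^3 × 3 × 11
1496 = 2^3 × 11 × 17
4048 = 2^4 × 11 × 23
LCM(3036, 264, 1496, 4048) = 2^4 × 3 × 11 × 17 × 23 = 206448.

206448 days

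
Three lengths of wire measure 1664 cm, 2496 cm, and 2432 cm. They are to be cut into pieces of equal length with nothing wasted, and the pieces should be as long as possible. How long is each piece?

Each piece length must divide every original length, so the longest possible is gcd(1664, 2496, 2432).
1664 = 2^7 × 13
2496 = 2^6 × 3 × 13
2432 = 2^7 × 19
gcd(1664, 2496, 2432) = 2^6 = 64.

64 cm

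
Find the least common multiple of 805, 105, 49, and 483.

16905

805 = 5 × 7 × 23
105 = 3 × 5 × 7
49 = 7^2
483 = 3 × 7 × 23
LCM(805, 105, 49, 483) = 3 × 5 × 7^2 × 23 = 16905.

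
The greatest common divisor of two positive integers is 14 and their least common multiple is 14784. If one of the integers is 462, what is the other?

For two integers, gcd × lcm = product, so the other is (14 × 14784) / 462 = 206976 / 462 = 448.

448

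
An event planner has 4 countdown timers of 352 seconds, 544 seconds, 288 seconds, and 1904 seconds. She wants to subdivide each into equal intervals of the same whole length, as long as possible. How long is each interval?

The interval must divide each timer length; the longest such is the gcd.
352 = 2^5 × 11
544 = 2^5 × 17
288 = 2^5 × 3^2
1904 = 2^4 × 7 × 17
gcd(352, 544, 288, 1904) = 2^4 = 16.

16 seconds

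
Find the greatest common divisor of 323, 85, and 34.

323 = 17 × 19
85 = 5 × 17
34 = 2 × 17
gcd(323, 85, 34) = 17.

17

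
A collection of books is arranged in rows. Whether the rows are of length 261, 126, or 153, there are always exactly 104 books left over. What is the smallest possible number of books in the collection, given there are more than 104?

N − 104 must be a common multiple of 261, 126, and 153.
261 = 3^2 × 29
126 = 2 × 3^2 × 7
153 = 3^2 × 17
LCM(261, 126, 153) = 2 × 3^2 × 7 × 17 × 29 = 62118.
Smallest N > 104 is LCM + 104 = 62118 + 104 = 62222.

62222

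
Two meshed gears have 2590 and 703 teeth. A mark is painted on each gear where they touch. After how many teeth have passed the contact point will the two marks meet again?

49210 teeth

The first simultaneous occurrence is after LCM of the individual periods.
2590 = 2 × 5 × 7 × 37
703 = 19 × 37
LCM(2590, 703) = 2 × 5 × 7 × 19 × 37 = 49210.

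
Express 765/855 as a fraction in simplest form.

765 = 3^2 × 5 × 17
855 = 3^2 × 5 × 19
gcd(765, 855) = 3^2 × 5 = 45.
Divide numerator and denominator by 45: 765/855 = 17/19.

17/19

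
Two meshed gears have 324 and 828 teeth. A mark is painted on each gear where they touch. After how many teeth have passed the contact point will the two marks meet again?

The first simultaneous occurrence is after LCM of the individual periods.
324 = 2^2 × 3^4
828 = 2^2 × 3^2 × 23
LCM(324, 828) = 2^2 × 3^4 × 23 = 7452.

7452 teeth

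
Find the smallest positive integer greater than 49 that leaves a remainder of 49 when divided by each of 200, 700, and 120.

N − 49 must be a common multiple of 200, 700, and 120.
200 = 2^3 × 5^2
700 = 2^2 × 5^2 × 7
120 = 2^3 × 3 × 5
LCM(200, 700, 120) = 2^3 × 3 × 5^2 × 7 = 4200.
Smallest N > 49 is LCM + 49 = 4200 + 49 = 4249.

4249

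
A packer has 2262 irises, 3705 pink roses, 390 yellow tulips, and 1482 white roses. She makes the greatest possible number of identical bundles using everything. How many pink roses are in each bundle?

95

Number of bundles = gcd(2262, 3705, 390, 1482).
2262 = 2 × 3 × 13 × 29
3705 = 3 × 5 × 13 × 19
390 = 2 × 3 × 5 × 13
1482 = 2 × 3 × 13 × 19
gcd(2262, 3705, 390, 1482) = 3 × 13 = 39.
pink roses per bundle = 3705 / 39 = 95.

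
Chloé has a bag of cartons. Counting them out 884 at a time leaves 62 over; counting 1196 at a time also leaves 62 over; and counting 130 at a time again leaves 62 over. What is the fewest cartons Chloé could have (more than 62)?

101722

N − 62 must be a common multiple of 884, 1196, and 130.
884 = 2^2 × 13 × 17
1196 = 2^2 × 13 × 23
130 = 2 × 5 × 13
LCM(884, 1196, 130) = 2^2 × 5 × 13 × 17 × 23 = 101660.
Smallest N > 62 is LCM + 62 = 101660 + 62 = 101722.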